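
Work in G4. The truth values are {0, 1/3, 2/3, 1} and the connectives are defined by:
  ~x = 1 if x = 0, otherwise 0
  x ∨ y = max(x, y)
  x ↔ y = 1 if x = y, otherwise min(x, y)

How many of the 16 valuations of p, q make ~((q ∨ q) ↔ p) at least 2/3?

p = 0, q = 0 ↦ 0  <
p = 0, q = 1/3 ↦ 1  ≥
p = 0, q = 2/3 ↦ 1  ≥
p = 0, q = 1 ↦ 1  ≥
p = 1/3, q = 0 ↦ 1  ≥
p = 1/3, q = 1/3 ↦ 0  <
p = 1/3, q = 2/3 ↦ 0  <
p = 1/3, q = 1 ↦ 0  <
p = 2/3, q = 0 ↦ 1  ≥
p = 2/3, q = 1/3 ↦ 0  <
p = 2/3, q = 2/3 ↦ 0  <
p = 2/3, q = 1 ↦ 0  <
p = 1, q = 0 ↦ 1  ≥
p = 1, q = 1/3 ↦ 0  <
p = 1, q = 2/3 ↦ 0  <
p = 1, q = 1 ↦ 0  <
So 6 of the 16 assignments meet the threshold.

6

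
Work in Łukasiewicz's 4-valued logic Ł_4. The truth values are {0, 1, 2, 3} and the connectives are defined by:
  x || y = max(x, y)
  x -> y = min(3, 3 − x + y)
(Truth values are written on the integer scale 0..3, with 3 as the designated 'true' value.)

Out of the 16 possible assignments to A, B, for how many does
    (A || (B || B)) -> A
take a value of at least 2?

A = 0, B = 0 ↦ 3  ≥
A = 0, B = 1 ↦ 2  ≥
A = 0, B = 2 ↦ 1  <
A = 0, B = 3 ↦ 0  <
A = 1, B = 0 ↦ 3  ≥
A = 1, B = 1 ↦ 3  ≥
A = 1, B = 2 ↦ 2  ≥
A = 1, B = 3 ↦ 1  <
A = 2, B = 0 ↦ 3  ≥
A = 2, B = 1 ↦ 3  ≥
A = 2, B = 2 ↦ 3  ≥
A = 2, B = 3 ↦ 2  ≥
A = 3, B = 0 ↦ 3  ≥
A = 3, B = 1 ↦ 3  ≥
A = 3, B = 2 ↦ 3  ≥
A = 3, B = 3 ↦ 3  ≥
So 13 of the 16 assignments meet the threshold.

13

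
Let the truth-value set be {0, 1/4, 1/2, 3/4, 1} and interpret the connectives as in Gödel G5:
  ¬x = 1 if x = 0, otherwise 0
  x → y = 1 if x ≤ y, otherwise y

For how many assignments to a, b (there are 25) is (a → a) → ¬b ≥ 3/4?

value 1: 5 assignments (counts)
value 0: 20 assignments
So 5 of the 25 assignments meet the threshold.

5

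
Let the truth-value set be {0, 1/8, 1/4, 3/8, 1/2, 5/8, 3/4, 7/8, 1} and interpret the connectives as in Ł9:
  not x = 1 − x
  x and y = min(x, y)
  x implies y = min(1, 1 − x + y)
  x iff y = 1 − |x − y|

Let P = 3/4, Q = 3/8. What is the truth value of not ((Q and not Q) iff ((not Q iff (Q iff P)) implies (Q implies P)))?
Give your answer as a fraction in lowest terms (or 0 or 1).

not Q = not 3/8 = 5/8
Q and not Q = 3/8 and 5/8 = 3/8
not Q = not 3/8 = 5/8
Q iff P = 3/8 iff 3/4 = 5/8
not Q iff (Q iff P) = 5/8 iff 5/8 = 1
Q implies P = 3/8 implies 3/4 = 1
(not Q iff (Q iff P)) implies (Q implies P) = 1 implies 1 = 1
(Q and not Q) iff ((not Q iff (Q iff P)) implies (Q implies P)) = 3/8 iff 1 = 3/8
not ((Q and not Q) iff ((not Q iff (Q iff P)) implies (Q implies P))) = not 3/8 = 5/8

5/8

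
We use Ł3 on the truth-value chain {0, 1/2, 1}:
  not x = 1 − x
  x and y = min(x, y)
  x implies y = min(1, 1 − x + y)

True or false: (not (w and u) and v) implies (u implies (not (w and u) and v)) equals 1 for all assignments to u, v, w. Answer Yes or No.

Yes

At u = 1, v = 0, w = 1/2, for instance:
w and u = 1/2 and 1 = 1/2
not (w and u) = not 1/2 = 1/2
not (w and u) and v = 1/2 and 0 = 0
u implies (not (w and u) and v) = 1 implies 0 = 0
(not (w and u) and v) implies (u implies (not (w and u) and v)) = 0 implies 0 = 1
and checking the remaining 26 assignments likewise gives ≥ 1 in every case.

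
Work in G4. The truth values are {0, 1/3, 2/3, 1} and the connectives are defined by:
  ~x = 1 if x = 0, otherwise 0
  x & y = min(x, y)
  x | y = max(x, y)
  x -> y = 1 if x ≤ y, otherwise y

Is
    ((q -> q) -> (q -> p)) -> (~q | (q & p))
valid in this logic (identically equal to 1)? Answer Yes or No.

No

Counterexample: take p = 1/3, q = 1/3.
q -> q = 1/3 -> 1/3 = 1
q -> p = 1/3 -> 1/3 = 1
(q -> q) -> (q -> p) = 1 -> 1 = 1
~q = ~1/3 = 0
q & p = 1/3 & 1/3 = 1/3
~q | (q & p) = 0 | 1/3 = 1/3
((q -> q) -> (q -> p)) -> (~q | (q & p)) = 1 -> 1/3 = 1/3
This gives 1/3 ≠ 1.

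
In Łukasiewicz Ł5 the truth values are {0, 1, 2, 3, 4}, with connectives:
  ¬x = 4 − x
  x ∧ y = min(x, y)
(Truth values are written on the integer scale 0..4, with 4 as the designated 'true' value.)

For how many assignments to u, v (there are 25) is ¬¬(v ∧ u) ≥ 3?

4

value 4: 1 assignment (counts)
value 3: 3 assignments (counts)
value 2: 5 assignments
value 1: 7 assignments
value 0: 9 assignments
So 4 of the 25 assignments meet the threshold.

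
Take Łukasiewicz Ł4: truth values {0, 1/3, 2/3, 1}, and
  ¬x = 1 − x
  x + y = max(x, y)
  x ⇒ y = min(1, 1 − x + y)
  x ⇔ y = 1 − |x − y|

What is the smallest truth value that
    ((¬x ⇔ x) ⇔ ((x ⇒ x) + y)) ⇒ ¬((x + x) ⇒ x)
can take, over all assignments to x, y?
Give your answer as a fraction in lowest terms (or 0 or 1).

1/3

Take x = 1/3, y = 0:
¬x = ¬1/3 = 2/3
¬x ⇔ x = 2/3 ⇔ 1/3 = 2/3
x ⇒ x = 1/3 ⇒ 1/3 = 1
(x ⇒ x) + y = 1 + 0 = 1
(¬x ⇔ x) ⇔ ((x ⇒ x) + y) = 2/3 ⇔ 1 = 2/3
x + x = 1/3 + 1/3 = 1/3
(x + x) ⇒ x = 1/3 ⇒ 1/3 = 1
¬((x + x) ⇒ x) = ¬1 = 0
((¬x ⇔ x) ⇔ ((x ⇒ x) + y)) ⇒ ¬((x + x) ⇒ x) = 2/3 ⇒ 0 = 1/3
No assignment yields a value below 1/3, so this is the minimum.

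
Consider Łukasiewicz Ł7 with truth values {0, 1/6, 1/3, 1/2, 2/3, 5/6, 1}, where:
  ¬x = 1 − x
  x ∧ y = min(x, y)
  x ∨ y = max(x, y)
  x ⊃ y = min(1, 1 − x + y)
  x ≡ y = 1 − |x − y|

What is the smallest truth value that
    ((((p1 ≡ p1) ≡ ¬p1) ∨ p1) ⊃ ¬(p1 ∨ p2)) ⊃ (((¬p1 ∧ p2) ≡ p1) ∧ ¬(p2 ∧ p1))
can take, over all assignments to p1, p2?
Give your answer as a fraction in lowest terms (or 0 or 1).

Take p1 = 1/2, p2 = 0:
p1 ≡ p1 = 1/2 ≡ 1/2 = 1
¬p1 = ¬1/2 = 1/2
(p1 ≡ p1) ≡ ¬p1 = 1 ≡ 1/2 = 1/2
((p1 ≡ p1) ≡ ¬p1) ∨ p1 = 1/2 ∨ 1/2 = 1/2
p1 ∨ p2 = 1/2 ∨ 0 = 1/2
¬(p1 ∨ p2) = ¬1/2 = 1/2
(((p1 ≡ p1) ≡ ¬p1) ∨ p1) ⊃ ¬(p1 ∨ p2) = 1/2 ⊃ 1/2 = 1
¬p1 = ¬1/2 = 1/2
¬p1 ∧ p2 = 1/2 ∧ 0 = 0
(¬p1 ∧ p2) ≡ p1 = 0 ≡ 1/2 = 1/2
p2 ∧ p1 = 0 ∧ 1/2 = 0
¬(p2 ∧ p1) = ¬0 = 1
((¬p1 ∧ p2) ≡ p1) ∧ ¬(p2 ∧ p1) = 1/2 ∧ 1 = 1/2
((((p1 ≡ p1) ≡ ¬p1) ∨ p1) ⊃ ¬(p1 ∨ p2)) ⊃ (((¬p1 ∧ p2) ≡ p1) ∧ ¬(p2 ∧ p1)) = 1 ⊃ 1/2 = 1/2
No assignment yields a value below 1/2, so this is the minimum.

1/2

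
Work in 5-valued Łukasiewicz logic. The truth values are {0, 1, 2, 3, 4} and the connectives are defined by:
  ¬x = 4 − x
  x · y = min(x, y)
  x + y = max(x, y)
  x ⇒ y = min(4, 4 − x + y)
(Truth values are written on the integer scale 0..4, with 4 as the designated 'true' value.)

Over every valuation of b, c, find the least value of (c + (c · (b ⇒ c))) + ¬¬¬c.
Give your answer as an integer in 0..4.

2

Take b = 0, c = 2:
b ⇒ c = 0 ⇒ 2 = 4
c · (b ⇒ c) = 2 · 4 = 2
c + (c · (b ⇒ c)) = 2 + 2 = 2
¬c = ¬2 = 2
¬¬c = ¬2 = 2
¬¬¬c = ¬2 = 2
(c + (c · (b ⇒ c))) + ¬¬¬c = 2 + 2 = 2
No assignment yields a value below 2, so this is the minimum.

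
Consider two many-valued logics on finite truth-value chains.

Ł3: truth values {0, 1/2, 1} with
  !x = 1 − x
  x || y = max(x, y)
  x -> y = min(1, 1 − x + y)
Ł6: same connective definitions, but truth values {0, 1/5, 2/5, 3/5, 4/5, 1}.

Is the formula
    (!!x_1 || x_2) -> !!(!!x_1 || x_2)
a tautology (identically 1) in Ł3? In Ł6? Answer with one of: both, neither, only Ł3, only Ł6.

In Ł3: every assignment gives 1 — tautology.
In Ł6: every assignment gives 1 — tautology.

both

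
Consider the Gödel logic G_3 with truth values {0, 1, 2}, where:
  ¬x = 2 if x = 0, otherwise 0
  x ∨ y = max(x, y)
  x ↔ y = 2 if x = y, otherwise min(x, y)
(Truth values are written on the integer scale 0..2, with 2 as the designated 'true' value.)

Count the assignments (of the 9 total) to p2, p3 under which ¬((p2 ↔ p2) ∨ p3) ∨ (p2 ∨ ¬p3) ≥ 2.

5

p2 = 0, p3 = 0 ↦ 2  ≥
p2 = 0, p3 = 1 ↦ 0  <
p2 = 0, p3 = 2 ↦ 0  <
p2 = 1, p3 = 0 ↦ 2  ≥
p2 = 1, p3 = 1 ↦ 1  <
p2 = 1, p3 = 2 ↦ 1  <
p2 = 2, p3 = 0 ↦ 2  ≥
p2 = 2, p3 = 1 ↦ 2  ≥
p2 = 2, p3 = 2 ↦ 2  ≥
So 5 of the 9 assignments meet the threshold.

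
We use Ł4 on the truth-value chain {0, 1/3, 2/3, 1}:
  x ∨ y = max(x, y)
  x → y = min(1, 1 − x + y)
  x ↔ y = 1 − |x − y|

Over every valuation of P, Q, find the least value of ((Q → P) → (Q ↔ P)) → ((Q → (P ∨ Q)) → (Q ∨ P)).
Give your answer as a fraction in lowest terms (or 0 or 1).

0

Take P = 0, Q = 0:
Q → P = 0 → 0 = 1
Q ↔ P = 0 ↔ 0 = 1
(Q → P) → (Q ↔ P) = 1 → 1 = 1
P ∨ Q = 0 ∨ 0 = 0
Q → (P ∨ Q) = 0 → 0 = 1
Q ∨ P = 0 ∨ 0 = 0
(Q → (P ∨ Q)) → (Q ∨ P) = 1 → 0 = 0
((Q → P) → (Q ↔ P)) → ((Q → (P ∨ Q)) → (Q ∨ P)) = 1 → 0 = 0
No assignment yields a value below 0, so this is the minimum.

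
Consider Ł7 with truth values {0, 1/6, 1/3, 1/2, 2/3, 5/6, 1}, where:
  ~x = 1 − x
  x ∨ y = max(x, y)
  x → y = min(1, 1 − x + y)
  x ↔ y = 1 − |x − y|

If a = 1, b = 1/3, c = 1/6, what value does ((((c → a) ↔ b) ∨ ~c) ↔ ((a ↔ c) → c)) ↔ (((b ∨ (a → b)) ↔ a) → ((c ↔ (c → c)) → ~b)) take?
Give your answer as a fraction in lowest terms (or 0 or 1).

5/6

c → a = 1/6 → 1 = 1
(c → a) ↔ b = 1 ↔ 1/3 = 1/3
~c = ~1/6 = 5/6
((c → a) ↔ b) ∨ ~c = 1/3 ∨ 5/6 = 5/6
a ↔ c = 1 ↔ 1/6 = 1/6
(a ↔ c) → c = 1/6 → 1/6 = 1
(((c → a) ↔ b) ∨ ~c) ↔ ((a ↔ c) → c) = 5/6 ↔ 1 = 5/6
a → b = 1 → 1/3 = 1/3
b ∨ (a → b) = 1/3 ∨ 1/3 = 1/3
(b ∨ (a → b)) ↔ a = 1/3 ↔ 1 = 1/3
c → c = 1/6 → 1/6 = 1
c ↔ (c → c) = 1/6 ↔ 1 = 1/6
~b = ~1/3 = 2/3
(c ↔ (c → c)) → ~b = 1/6 → 2/3 = 1
((b ∨ (a → b)) ↔ a) → ((c ↔ (c → c)) → ~b) = 1/3 → 1 = 1
((((c → a) ↔ b) ∨ ~c) ↔ ((a ↔ c) → c)) ↔ (((b ∨ (a → b)) ↔ a) → ((c ↔ (c → c)) → ~b)) = 5/6 ↔ 1 = 5/6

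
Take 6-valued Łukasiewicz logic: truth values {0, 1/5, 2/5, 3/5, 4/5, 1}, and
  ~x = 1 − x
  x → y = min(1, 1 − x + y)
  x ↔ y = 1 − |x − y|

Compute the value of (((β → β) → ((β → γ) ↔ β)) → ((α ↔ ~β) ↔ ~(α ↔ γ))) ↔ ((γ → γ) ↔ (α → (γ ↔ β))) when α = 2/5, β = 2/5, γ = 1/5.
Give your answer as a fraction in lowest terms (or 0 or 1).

4/5

β → β = 2/5 → 2/5 = 1
β → γ = 2/5 → 1/5 = 4/5
(β → γ) ↔ β = 4/5 ↔ 2/5 = 3/5
(β → β) → ((β → γ) ↔ β) = 1 → 3/5 = 3/5
~β = ~2/5 = 3/5
α ↔ ~β = 2/5 ↔ 3/5 = 4/5
α ↔ γ = 2/5 ↔ 1/5 = 4/5
~(α ↔ γ) = ~4/5 = 1/5
(α ↔ ~β) ↔ ~(α ↔ γ) = 4/5 ↔ 1/5 = 2/5
((β → β) → ((β → γ) ↔ β)) → ((α ↔ ~β) ↔ ~(α ↔ γ)) = 3/5 → 2/5 = 4/5
γ → γ = 1/5 → 1/5 = 1
γ ↔ β = 1/5 ↔ 2/5 = 4/5
α → (γ ↔ β) = 2/5 → 4/5 = 1
(γ → γ) ↔ (α → (γ ↔ β)) = 1 ↔ 1 = 1
(((β → β) → ((β → γ) ↔ β)) → ((α ↔ ~β) ↔ ~(α ↔ γ))) ↔ ((γ → γ) ↔ (α → (γ ↔ β))) = 4/5 ↔ 1 = 4/5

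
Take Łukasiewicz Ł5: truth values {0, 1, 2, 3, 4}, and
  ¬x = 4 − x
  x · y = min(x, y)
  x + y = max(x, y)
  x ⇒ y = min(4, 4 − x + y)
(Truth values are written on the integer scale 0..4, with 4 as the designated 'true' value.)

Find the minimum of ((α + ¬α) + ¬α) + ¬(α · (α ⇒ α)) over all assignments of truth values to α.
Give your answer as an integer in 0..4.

2

Take α = 2:
¬α = ¬2 = 2
α + ¬α = 2 + 2 = 2
¬α = ¬2 = 2
(α + ¬α) + ¬α = 2 + 2 = 2
α ⇒ α = 2 ⇒ 2 = 4
α · (α ⇒ α) = 2 · 4 = 2
¬(α · (α ⇒ α)) = ¬2 = 2
((α + ¬α) + ¬α) + ¬(α · (α ⇒ α)) = 2 + 2 = 2
No assignment yields a value below 2, so this is the minimum.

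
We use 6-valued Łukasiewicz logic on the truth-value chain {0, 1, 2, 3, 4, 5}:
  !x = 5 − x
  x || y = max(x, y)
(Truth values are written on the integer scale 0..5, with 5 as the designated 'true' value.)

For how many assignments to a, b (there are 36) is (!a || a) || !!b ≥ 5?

value 5: 16 assignments (counts)
value 4: 12 assignments
value 3: 8 assignments
So 16 of the 36 assignments meet the threshold.

16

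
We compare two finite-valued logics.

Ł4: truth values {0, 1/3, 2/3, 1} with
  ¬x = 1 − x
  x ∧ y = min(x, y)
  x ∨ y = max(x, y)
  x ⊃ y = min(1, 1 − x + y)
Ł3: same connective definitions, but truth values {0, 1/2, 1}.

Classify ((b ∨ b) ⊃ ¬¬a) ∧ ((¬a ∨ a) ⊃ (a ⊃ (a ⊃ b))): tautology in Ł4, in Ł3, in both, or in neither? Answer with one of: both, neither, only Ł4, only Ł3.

neither

In Ł4: at a = 0, b = 1/3 the value is 2/3 — not a tautology.
In Ł3: at a = 0, b = 1/2 the value is 1/2 — not a tautology.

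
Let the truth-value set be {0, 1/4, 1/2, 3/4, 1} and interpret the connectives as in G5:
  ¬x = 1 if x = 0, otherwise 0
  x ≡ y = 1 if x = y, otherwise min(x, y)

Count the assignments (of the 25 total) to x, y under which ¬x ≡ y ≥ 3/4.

value 1: 5 assignments (counts)
value 3/4: 1 assignment (counts)
value 1/2: 1 assignment
value 1/4: 1 assignment
value 0: 17 assignments
So 6 of the 25 assignments meet the threshold.

6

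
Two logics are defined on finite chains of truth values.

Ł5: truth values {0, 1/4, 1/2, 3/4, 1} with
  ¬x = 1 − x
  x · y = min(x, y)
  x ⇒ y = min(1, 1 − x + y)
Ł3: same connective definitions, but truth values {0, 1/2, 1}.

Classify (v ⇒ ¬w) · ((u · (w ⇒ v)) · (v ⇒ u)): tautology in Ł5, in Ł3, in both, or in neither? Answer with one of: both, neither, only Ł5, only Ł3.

neither

In Ł5: at u = 0, v = 0, w = 0 the value is 0 — not a tautology.
In Ł3: at u = 0, v = 0, w = 0 the value is 0 — not a tautology.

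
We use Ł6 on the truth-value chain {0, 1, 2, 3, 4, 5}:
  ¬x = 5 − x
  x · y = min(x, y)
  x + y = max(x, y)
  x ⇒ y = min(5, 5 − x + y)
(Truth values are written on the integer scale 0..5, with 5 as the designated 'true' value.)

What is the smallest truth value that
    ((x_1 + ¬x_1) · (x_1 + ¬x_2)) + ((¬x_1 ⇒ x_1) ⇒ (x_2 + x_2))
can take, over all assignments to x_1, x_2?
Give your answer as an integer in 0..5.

Take x_1 = 2, x_2 = 0:
¬x_1 = ¬2 = 3
x_1 + ¬x_1 = 2 + 3 = 3
¬x_2 = ¬0 = 5
x_1 + ¬x_2 = 2 + 5 = 5
(x_1 + ¬x_1) · (x_1 + ¬x_2) = 3 · 5 = 3
¬x_1 = ¬2 = 3
¬x_1 ⇒ x_1 = 3 ⇒ 2 = 4
x_2 + x_2 = 0 + 0 = 0
(¬x_1 ⇒ x_1) ⇒ (x_2 + x_2) = 4 ⇒ 0 = 1
((x_1 + ¬x_1) · (x_1 + ¬x_2)) + ((¬x_1 ⇒ x_1) ⇒ (x_2 + x_2)) = 3 + 1 = 3
No assignment yields a value below 3, so this is the minimum.

3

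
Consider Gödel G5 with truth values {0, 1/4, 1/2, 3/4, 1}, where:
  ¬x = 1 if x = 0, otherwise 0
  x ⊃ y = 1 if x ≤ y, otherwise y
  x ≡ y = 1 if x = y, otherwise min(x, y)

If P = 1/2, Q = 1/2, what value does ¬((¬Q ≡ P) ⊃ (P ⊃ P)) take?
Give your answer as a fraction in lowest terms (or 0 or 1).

¬Q = ¬1/2 = 0
¬Q ≡ P = 0 ≡ 1/2 = 0
P ⊃ P = 1/2 ⊃ 1/2 = 1
(¬Q ≡ P) ⊃ (P ⊃ P) = 0 ⊃ 1 = 1
¬((¬Q ≡ P) ⊃ (P ⊃ P)) = ¬1 = 0

0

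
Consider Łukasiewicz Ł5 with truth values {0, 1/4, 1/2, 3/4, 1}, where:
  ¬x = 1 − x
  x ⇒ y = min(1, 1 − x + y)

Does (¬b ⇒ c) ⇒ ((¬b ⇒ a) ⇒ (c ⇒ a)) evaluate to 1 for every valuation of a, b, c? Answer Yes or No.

Counterexample: take a = 0, b = 1/4, c = 1.
¬b = ¬1/4 = 3/4
¬b ⇒ c = 3/4 ⇒ 1 = 1
¬b = ¬1/4 = 3/4
¬b ⇒ a = 3/4 ⇒ 0 = 1/4
c ⇒ a = 1 ⇒ 0 = 0
(¬b ⇒ a) ⇒ (c ⇒ a) = 1/4 ⇒ 0 = 3/4
(¬b ⇒ c) ⇒ ((¬b ⇒ a) ⇒ (c ⇒ a)) = 1 ⇒ 3/4 = 3/4
This gives 3/4 ≠ 1.

No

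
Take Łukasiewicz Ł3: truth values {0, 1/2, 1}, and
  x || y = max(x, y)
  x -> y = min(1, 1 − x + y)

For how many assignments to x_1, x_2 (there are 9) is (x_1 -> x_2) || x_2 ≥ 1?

6

x_1 = 0, x_2 = 0 ↦ 1  ≥
x_1 = 0, x_2 = 1/2 ↦ 1  ≥
x_1 = 0, x_2 = 1 ↦ 1  ≥
x_1 = 1/2, x_2 = 0 ↦ 1/2  <
x_1 = 1/2, x_2 = 1/2 ↦ 1  ≥
x_1 = 1/2, x_2 = 1 ↦ 1  ≥
x_1 = 1, x_2 = 0 ↦ 0  <
x_1 = 1, x_2 = 1/2 ↦ 1/2  <
x_1 = 1, x_2 = 1 ↦ 1  ≥
So 6 of the 9 assignments meet the threshold.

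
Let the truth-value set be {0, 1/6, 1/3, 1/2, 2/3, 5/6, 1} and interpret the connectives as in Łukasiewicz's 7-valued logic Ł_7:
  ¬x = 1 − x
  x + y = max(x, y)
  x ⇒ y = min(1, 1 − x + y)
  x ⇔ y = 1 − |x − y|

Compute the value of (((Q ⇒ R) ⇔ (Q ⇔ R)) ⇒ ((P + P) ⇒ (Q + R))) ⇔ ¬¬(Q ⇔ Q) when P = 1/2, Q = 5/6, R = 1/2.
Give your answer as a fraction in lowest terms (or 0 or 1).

1

Q ⇒ R = 5/6 ⇒ 1/2 = 2/3
Q ⇔ R = 5/6 ⇔ 1/2 = 2/3
(Q ⇒ R) ⇔ (Q ⇔ R) = 2/3 ⇔ 2/3 = 1
P + P = 1/2 + 1/2 = 1/2
Q + R = 5/6 + 1/2 = 5/6
(P + P) ⇒ (Q + R) = 1/2 ⇒ 5/6 = 1
((Q ⇒ R) ⇔ (Q ⇔ R)) ⇒ ((P + P) ⇒ (Q + R)) = 1 ⇒ 1 = 1
Q ⇔ Q = 5/6 ⇔ 5/6 = 1
¬(Q ⇔ Q) = ¬1 = 0
¬¬(Q ⇔ Q) = ¬0 = 1
(((Q ⇒ R) ⇔ (Q ⇔ R)) ⇒ ((P + P) ⇒ (Q + R))) ⇔ ¬¬(Q ⇔ Q) = 1 ⇔ 1 = 1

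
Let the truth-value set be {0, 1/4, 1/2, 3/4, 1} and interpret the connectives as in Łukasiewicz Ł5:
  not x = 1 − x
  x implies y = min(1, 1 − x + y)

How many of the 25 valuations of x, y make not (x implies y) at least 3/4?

value 1: 1 assignment (counts)
value 3/4: 2 assignments (counts)
value 1/2: 3 assignments
value 1/4: 4 assignments
value 0: 15 assignments
So 3 of the 25 assignments meet the threshold.

3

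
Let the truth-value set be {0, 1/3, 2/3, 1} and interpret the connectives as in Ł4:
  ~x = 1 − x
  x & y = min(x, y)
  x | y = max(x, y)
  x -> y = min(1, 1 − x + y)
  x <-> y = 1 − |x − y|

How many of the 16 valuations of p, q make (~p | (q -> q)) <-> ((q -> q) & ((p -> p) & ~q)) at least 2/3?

p = 0, q = 0 ↦ 1  ≥
p = 0, q = 1/3 ↦ 2/3  ≥
p = 0, q = 2/3 ↦ 1/3  <
p = 0, q = 1 ↦ 0  <
p = 1/3, q = 0 ↦ 1  ≥
p = 1/3, q = 1/3 ↦ 2/3  ≥
p = 1/3, q = 2/3 ↦ 1/3  <
p = 1/3, q = 1 ↦ 0  <
p = 2/3, q = 0 ↦ 1  ≥
p = 2/3, q = 1/3 ↦ 2/3  ≥
p = 2/3, q = 2/3 ↦ 1/3  <
p = 2/3, q = 1 ↦ 0  <
p = 1, q = 0 ↦ 1  ≥
p = 1, q = 1/3 ↦ 2/3  ≥
p = 1, q = 2/3 ↦ 1/3  <
p = 1, q = 1 ↦ 0  <
So 8 of the 16 assignments meet the threshold.

8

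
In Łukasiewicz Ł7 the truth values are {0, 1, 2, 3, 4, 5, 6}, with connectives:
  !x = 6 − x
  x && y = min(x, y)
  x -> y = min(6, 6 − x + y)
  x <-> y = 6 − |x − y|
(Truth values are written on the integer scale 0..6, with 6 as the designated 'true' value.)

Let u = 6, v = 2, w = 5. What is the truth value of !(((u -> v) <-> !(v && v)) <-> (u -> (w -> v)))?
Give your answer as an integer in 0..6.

u -> v = 6 -> 2 = 2
v && v = 2 && 2 = 2
!(v && v) = !2 = 4
(u -> v) <-> !(v && v) = 2 <-> 4 = 4
w -> v = 5 -> 2 = 3
u -> (w -> v) = 6 -> 3 = 3
((u -> v) <-> !(v && v)) <-> (u -> (w -> v)) = 4 <-> 3 = 5
!(((u -> v) <-> !(v && v)) <-> (u -> (w -> v))) = !5 = 1

1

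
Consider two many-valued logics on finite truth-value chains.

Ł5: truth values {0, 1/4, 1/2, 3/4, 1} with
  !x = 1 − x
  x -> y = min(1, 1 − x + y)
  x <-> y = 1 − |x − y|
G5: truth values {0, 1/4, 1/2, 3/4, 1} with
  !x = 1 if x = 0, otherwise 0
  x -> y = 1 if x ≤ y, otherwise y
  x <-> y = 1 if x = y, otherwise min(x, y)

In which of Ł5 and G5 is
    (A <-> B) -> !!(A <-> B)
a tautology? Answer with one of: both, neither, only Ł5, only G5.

both

In Ł5: every assignment gives 1 — tautology.
In G5: every assignment gives 1 — tautology.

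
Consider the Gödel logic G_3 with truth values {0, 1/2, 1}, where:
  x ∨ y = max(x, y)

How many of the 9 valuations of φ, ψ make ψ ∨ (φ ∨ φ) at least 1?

φ = 0, ψ = 0 ↦ 0  <
φ = 0, ψ = 1/2 ↦ 1/2  <
φ = 0, ψ = 1 ↦ 1  ≥
φ = 1/2, ψ = 0 ↦ 1/2  <
φ = 1/2, ψ = 1/2 ↦ 1/2  <
φ = 1/2, ψ = 1 ↦ 1  ≥
φ = 1, ψ = 0 ↦ 1  ≥
φ = 1, ψ = 1/2 ↦ 1  ≥
φ = 1, ψ = 1 ↦ 1  ≥
So 5 of the 9 assignments meet the threshold.

5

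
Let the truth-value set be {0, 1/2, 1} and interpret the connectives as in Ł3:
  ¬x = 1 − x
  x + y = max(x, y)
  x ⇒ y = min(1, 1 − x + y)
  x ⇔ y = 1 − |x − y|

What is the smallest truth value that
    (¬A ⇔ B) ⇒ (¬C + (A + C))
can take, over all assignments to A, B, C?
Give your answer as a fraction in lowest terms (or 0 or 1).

Take A = 0, B = 1, C = 1/2:
¬A = ¬0 = 1
¬A ⇔ B = 1 ⇔ 1 = 1
¬C = ¬1/2 = 1/2
A + C = 0 + 1/2 = 1/2
¬C + (A + C) = 1/2 + 1/2 = 1/2
(¬A ⇔ B) ⇒ (¬C + (A + C)) = 1 ⇒ 1/2 = 1/2
No assignment yields a value below 1/2, so this is the minimum.

1/2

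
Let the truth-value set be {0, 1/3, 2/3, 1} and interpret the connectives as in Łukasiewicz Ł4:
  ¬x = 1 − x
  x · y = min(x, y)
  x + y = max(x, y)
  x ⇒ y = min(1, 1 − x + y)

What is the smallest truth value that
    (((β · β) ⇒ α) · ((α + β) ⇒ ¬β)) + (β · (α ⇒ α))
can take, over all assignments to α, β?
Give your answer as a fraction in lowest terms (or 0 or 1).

Take α = 0, β = 1/3:
β · β = 1/3 · 1/3 = 1/3
(β · β) ⇒ α = 1/3 ⇒ 0 = 2/3
α + β = 0 + 1/3 = 1/3
¬β = ¬1/3 = 2/3
(α + β) ⇒ ¬β = 1/3 ⇒ 2/3 = 1
((β · β) ⇒ α) · ((α + β) ⇒ ¬β) = 2/3 · 1 = 2/3
α ⇒ α = 0 ⇒ 0 = 1
β · (α ⇒ α) = 1/3 · 1 = 1/3
(((β · β) ⇒ α) · ((α + β) ⇒ ¬β)) + (β · (α ⇒ α)) = 2/3 + 1/3 = 2/3
No assignment yields a value below 2/3, so this is the minimum.

2/3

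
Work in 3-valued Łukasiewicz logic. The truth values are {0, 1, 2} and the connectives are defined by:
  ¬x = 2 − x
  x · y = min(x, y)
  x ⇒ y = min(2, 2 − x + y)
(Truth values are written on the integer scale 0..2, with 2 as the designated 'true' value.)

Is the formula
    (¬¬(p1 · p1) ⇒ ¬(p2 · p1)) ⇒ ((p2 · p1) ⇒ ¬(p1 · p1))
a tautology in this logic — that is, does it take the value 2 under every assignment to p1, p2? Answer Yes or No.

p1 = 0, p2 = 0 ↦ 2
p1 = 0, p2 = 1 ↦ 2
p1 = 0, p2 = 2 ↦ 2
p1 = 1, p2 = 0 ↦ 2
p1 = 1, p2 = 1 ↦ 2
p1 = 1, p2 = 2 ↦ 2
p1 = 2, p2 = 0 ↦ 2
p1 = 2, p2 = 1 ↦ 2
p1 = 2, p2 = 2 ↦ 2
Every assignment gives a value ≥ 2.

Yes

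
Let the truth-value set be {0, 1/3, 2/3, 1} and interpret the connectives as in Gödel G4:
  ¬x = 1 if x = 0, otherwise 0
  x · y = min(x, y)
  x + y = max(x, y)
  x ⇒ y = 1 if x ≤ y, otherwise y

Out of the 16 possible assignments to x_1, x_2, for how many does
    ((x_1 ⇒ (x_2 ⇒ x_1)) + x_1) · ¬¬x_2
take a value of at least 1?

12

x_1 = 0, x_2 = 0 ↦ 0  <
x_1 = 0, x_2 = 1/3 ↦ 1  ≥
x_1 = 0, x_2 = 2/3 ↦ 1  ≥
x_1 = 0, x_2 = 1 ↦ 1  ≥
x_1 = 1/3, x_2 = 0 ↦ 0  <
x_1 = 1/3, x_2 = 1/3 ↦ 1  ≥
x_1 = 1/3, x_2 = 2/3 ↦ 1  ≥
x_1 = 1/3, x_2 = 1 ↦ 1  ≥
x_1 = 2/3, x_2 = 0 ↦ 0  <
x_1 = 2/3, x_2 = 1/3 ↦ 1  ≥
x_1 = 2/3, x_2 = 2/3 ↦ 1  ≥
x_1 = 2/3, x_2 = 1 ↦ 1  ≥
x_1 = 1, x_2 = 0 ↦ 0  <
x_1 = 1, x_2 = 1/3 ↦ 1  ≥
x_1 = 1, x_2 = 2/3 ↦ 1  ≥
x_1 = 1, x_2 = 1 ↦ 1  ≥
So 12 of the 16 assignments meet the threshold.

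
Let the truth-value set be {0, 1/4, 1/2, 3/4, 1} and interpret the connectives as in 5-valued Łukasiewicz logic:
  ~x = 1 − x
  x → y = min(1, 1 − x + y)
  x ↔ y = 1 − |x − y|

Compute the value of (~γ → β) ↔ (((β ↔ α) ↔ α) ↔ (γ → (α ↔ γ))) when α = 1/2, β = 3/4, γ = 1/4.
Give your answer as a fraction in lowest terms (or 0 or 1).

~γ = ~1/4 = 3/4
~γ → β = 3/4 → 3/4 = 1
β ↔ α = 3/4 ↔ 1/2 = 3/4
(β ↔ α) ↔ α = 3/4 ↔ 1/2 = 3/4
α ↔ γ = 1/2 ↔ 1/4 = 3/4
γ → (α ↔ γ) = 1/4 → 3/4 = 1
((β ↔ α) ↔ α) ↔ (γ → (α ↔ γ)) = 3/4 ↔ 1 = 3/4
(~γ → β) ↔ (((β ↔ α) ↔ α) ↔ (γ → (α ↔ γ))) = 1 ↔ 3/4 = 3/4

3/4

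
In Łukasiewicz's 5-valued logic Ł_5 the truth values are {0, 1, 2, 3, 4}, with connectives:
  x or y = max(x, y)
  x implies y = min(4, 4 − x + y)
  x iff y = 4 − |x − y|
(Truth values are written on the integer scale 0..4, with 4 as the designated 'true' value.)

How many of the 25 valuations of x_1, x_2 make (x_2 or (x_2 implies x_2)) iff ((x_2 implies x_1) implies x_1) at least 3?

16

value 4: 9 assignments (counts)
value 3: 7 assignments (counts)
value 2: 5 assignments
value 1: 3 assignments
value 0: 1 assignment
So 16 of the 25 assignments meet the threshold.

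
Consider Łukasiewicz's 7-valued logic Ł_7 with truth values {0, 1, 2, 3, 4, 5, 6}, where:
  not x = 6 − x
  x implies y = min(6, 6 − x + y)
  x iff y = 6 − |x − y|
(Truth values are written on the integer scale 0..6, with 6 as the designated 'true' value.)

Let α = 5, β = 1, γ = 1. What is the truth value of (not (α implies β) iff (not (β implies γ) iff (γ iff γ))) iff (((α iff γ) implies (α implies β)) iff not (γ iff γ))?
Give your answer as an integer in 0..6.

α implies β = 5 implies 1 = 2
not (α implies β) = not 2 = 4
β implies γ = 1 implies 1 = 6
not (β implies γ) = not 6 = 0
γ iff γ = 1 iff 1 = 6
not (β implies γ) iff (γ iff γ) = 0 iff 6 = 0
not (α implies β) iff (not (β implies γ) iff (γ iff γ)) = 4 iff 0 = 2
α iff γ = 5 iff 1 = 2
α implies β = 5 implies 1 = 2
(α iff γ) implies (α implies β) = 2 implies 2 = 6
γ iff γ = 1 iff 1 = 6
not (γ iff γ) = not 6 = 0
((α iff γ) implies (α implies β)) iff not (γ iff γ) = 6 iff 0 = 0
(not (α implies β) iff (not (β implies γ) iff (γ iff γ))) iff (((α iff γ) implies (α implies β)) iff not (γ iff γ)) = 2 iff 0 = 4

4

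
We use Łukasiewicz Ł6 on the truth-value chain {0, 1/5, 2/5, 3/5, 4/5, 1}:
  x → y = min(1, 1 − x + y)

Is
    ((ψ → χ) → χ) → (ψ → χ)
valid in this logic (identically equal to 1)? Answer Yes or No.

No

Counterexample: take ψ = 3/5, χ = 0.
ψ → χ = 3/5 → 0 = 2/5
(ψ → χ) → χ = 2/5 → 0 = 3/5
ψ → χ = 3/5 → 0 = 2/5
((ψ → χ) → χ) → (ψ → χ) = 3/5 → 2/5 = 4/5
This gives 4/5 ≠ 1.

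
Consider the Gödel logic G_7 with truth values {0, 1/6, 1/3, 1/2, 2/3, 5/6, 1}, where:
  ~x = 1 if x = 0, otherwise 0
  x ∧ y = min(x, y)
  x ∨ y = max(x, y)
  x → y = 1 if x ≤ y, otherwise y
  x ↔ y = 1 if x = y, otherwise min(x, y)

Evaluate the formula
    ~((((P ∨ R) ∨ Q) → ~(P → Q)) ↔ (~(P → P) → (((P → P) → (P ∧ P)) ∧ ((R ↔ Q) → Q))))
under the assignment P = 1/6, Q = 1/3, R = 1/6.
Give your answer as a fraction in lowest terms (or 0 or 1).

P ∨ R = 1/6 ∨ 1/6 = 1/6
(P ∨ R) ∨ Q = 1/6 ∨ 1/3 = 1/3
P → Q = 1/6 → 1/3 = 1
~(P → Q) = ~1 = 0
((P ∨ R) ∨ Q) → ~(P → Q) = 1/3 → 0 = 0
P → P = 1/6 → 1/6 = 1
~(P → P) = ~1 = 0
P → P = 1/6 → 1/6 = 1
P ∧ P = 1/6 ∧ 1/6 = 1/6
(P → P) → (P ∧ P) = 1 → 1/6 = 1/6
R ↔ Q = 1/6 ↔ 1/3 = 1/6
(R ↔ Q) → Q = 1/6 → 1/3 = 1
((P → P) → (P ∧ P)) ∧ ((R ↔ Q) → Q) = 1/6 ∧ 1 = 1/6
~(P → P) → (((P → P) → (P ∧ P)) ∧ ((R ↔ Q) → Q)) = 0 → 1/6 = 1
(((P ∨ R) ∨ Q) → ~(P → Q)) ↔ (~(P → P) → (((P → P) → (P ∧ P)) ∧ ((R ↔ Q) → Q))) = 0 ↔ 1 = 0
~((((P ∨ R) ∨ Q) → ~(P → Q)) ↔ (~(P → P) → (((P → P) → (P ∧ P)) ∧ ((R ↔ Q) → Q)))) = ~0 = 1

1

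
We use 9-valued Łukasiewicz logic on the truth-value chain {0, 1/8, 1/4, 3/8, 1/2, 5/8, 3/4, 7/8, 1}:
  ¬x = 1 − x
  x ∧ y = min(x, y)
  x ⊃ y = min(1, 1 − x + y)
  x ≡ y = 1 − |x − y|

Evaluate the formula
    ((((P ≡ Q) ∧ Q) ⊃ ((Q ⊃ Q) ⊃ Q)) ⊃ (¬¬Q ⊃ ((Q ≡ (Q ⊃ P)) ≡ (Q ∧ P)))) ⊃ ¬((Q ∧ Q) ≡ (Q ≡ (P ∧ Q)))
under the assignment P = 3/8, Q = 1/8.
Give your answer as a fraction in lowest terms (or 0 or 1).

P ≡ Q = 3/8 ≡ 1/8 = 3/4
(P ≡ Q) ∧ Q = 3/4 ∧ 1/8 = 1/8
Q ⊃ Q = 1/8 ⊃ 1/8 = 1
(Q ⊃ Q) ⊃ Q = 1 ⊃ 1/8 = 1/8
((P ≡ Q) ∧ Q) ⊃ ((Q ⊃ Q) ⊃ Q) = 1/8 ⊃ 1/8 = 1
¬Q = ¬1/8 = 7/8
¬¬Q = ¬7/8 = 1/8
Q ⊃ P = 1/8 ⊃ 3/8 = 1
Q ≡ (Q ⊃ P) = 1/8 ≡ 1 = 1/8
Q ∧ P = 1/8 ∧ 3/8 = 1/8
(Q ≡ (Q ⊃ P)) ≡ (Q ∧ P) = 1/8 ≡ 1/8 = 1
¬¬Q ⊃ ((Q ≡ (Q ⊃ P)) ≡ (Q ∧ P)) = 1/8 ⊃ 1 = 1
(((P ≡ Q) ∧ Q) ⊃ ((Q ⊃ Q) ⊃ Q)) ⊃ (¬¬Q ⊃ ((Q ≡ (Q ⊃ P)) ≡ (Q ∧ P))) = 1 ⊃ 1 = 1
Q ∧ Q = 1/8 ∧ 1/8 = 1/8
P ∧ Q = 3/8 ∧ 1/8 = 1/8
Q ≡ (P ∧ Q) = 1/8 ≡ 1/8 = 1
(Q ∧ Q) ≡ (Q ≡ (P ∧ Q)) = 1/8 ≡ 1 = 1/8
¬((Q ∧ Q) ≡ (Q ≡ (P ∧ Q))) = ¬1/8 = 7/8
((((P ≡ Q) ∧ Q) ⊃ ((Q ⊃ Q) ⊃ Q)) ⊃ (¬¬Q ⊃ ((Q ≡ (Q ⊃ P)) ≡ (Q ∧ P)))) ⊃ ¬((Q ∧ Q) ≡ (Q ≡ (P ∧ Q))) = 1 ⊃ 7/8 = 7/8

7/8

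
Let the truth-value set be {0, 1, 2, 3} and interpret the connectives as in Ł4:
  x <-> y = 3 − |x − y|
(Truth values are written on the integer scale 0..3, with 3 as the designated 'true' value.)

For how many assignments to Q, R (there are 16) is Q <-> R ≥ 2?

10

Q = 0, R = 0 ↦ 3  ≥
Q = 0, R = 1 ↦ 2  ≥
Q = 0, R = 2 ↦ 1  <
Q = 0, R = 3 ↦ 0  <
Q = 1, R = 0 ↦ 2  ≥
Q = 1, R = 1 ↦ 3  ≥
Q = 1, R = 2 ↦ 2  ≥
Q = 1, R = 3 ↦ 1  <
Q = 2, R = 0 ↦ 1  <
Q = 2, R = 1 ↦ 2  ≥
Q = 2, R = 2 ↦ 3  ≥
Q = 2, R = 3 ↦ 2  ≥
Q = 3, R = 0 ↦ 0  <
Q = 3, R = 1 ↦ 1  <
Q = 3, R = 2 ↦ 2  ≥
Q = 3, R = 3 ↦ 3  ≥
So 10 of the 16 assignments meet the threshold.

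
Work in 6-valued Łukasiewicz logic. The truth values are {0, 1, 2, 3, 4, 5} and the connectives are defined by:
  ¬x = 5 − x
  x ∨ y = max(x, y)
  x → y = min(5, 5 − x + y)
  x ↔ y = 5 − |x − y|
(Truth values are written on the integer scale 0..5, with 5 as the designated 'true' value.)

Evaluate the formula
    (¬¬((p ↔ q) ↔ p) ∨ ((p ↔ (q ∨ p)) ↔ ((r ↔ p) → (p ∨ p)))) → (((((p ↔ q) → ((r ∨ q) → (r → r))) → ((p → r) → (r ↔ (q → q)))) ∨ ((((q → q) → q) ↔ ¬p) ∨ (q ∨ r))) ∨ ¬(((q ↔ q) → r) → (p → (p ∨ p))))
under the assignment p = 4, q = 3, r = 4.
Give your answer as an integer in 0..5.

p ↔ q = 4 ↔ 3 = 4
(p ↔ q) ↔ p = 4 ↔ 4 = 5
¬((p ↔ q) ↔ p) = ¬5 = 0
¬¬((p ↔ q) ↔ p) = ¬0 = 5
q ∨ p = 3 ∨ 4 = 4
p ↔ (q ∨ p) = 4 ↔ 4 = 5
r ↔ p = 4 ↔ 4 = 5
p ∨ p = 4 ∨ 4 = 4
(r ↔ p) → (p ∨ p) = 5 → 4 = 4
(p ↔ (q ∨ p)) ↔ ((r ↔ p) → (p ∨ p)) = 5 ↔ 4 = 4
¬¬((p ↔ q) ↔ p) ∨ ((p ↔ (q ∨ p)) ↔ ((r ↔ p) → (p ∨ p))) = 5 ∨ 4 = 5
p ↔ q = 4 ↔ 3 = 4
r ∨ q = 4 ∨ 3 = 4
r → r = 4 → 4 = 5
(r ∨ q) → (r → r) = 4 → 5 = 5
(p ↔ q) → ((r ∨ q) → (r → r)) = 4 → 5 = 5
p → r = 4 → 4 = 5
q → q = 3 → 3 = 5
r ↔ (q → q) = 4 ↔ 5 = 4
(p → r) → (r ↔ (q → q)) = 5 → 4 = 4
((p ↔ q) → ((r ∨ q) → (r → r))) → ((p → r) → (r ↔ (q → q))) = 5 → 4 = 4
q → q = 3 → 3 = 5
(q → q) → q = 5 → 3 = 3
¬p = ¬4 = 1
((q → q) → q) ↔ ¬p = 3 ↔ 1 = 3
q ∨ r = 3 ∨ 4 = 4
(((q → q) → q) ↔ ¬p) ∨ (q ∨ r) = 3 ∨ 4 = 4
(((p ↔ q) → ((r ∨ q) → (r → r))) → ((p → r) → (r ↔ (q → q)))) ∨ ((((q → q) → q) ↔ ¬p) ∨ (q ∨ r)) = 4 ∨ 4 = 4
q ↔ q = 3 ↔ 3 = 5
(q ↔ q) → r = 5 → 4 = 4
p ∨ p = 4 ∨ 4 = 4
p → (p ∨ p) = 4 → 4 = 5
((q ↔ q) → r) → (p → (p ∨ p)) = 4 → 5 = 5
¬(((q ↔ q) → r) → (p → (p ∨ p))) = ¬5 = 0
((((p ↔ q) → ((r ∨ q) → (r → r))) → ((p → r) → (r ↔ (q → q)))) ∨ ((((q → q) → q) ↔ ¬p) ∨ (q ∨ r))) ∨ ¬(((q ↔ q) → r) → (p → (p ∨ p))) = 4 ∨ 0 = 4
(¬¬((p ↔ q) ↔ p) ∨ ((p ↔ (q ∨ p)) ↔ ((r ↔ p) → (p ∨ p)))) → (((((p ↔ q) → ((r ∨ q) → (r → r))) → ((p → r) → (r ↔ (q → q)))) ∨ ((((q → q) → q) ↔ ¬p) ∨ (q ∨ r))) ∨ ¬(((q ↔ q) → r) → (p → (p ∨ p)))) = 5 → 4 = 4

4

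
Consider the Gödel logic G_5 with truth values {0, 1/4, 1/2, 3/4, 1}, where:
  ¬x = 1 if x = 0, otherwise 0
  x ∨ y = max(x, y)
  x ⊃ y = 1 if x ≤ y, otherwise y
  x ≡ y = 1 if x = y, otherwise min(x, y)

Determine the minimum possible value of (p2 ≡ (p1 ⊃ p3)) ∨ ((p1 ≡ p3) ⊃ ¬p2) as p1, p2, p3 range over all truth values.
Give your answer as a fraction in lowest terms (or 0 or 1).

1/4

Take p1 = 0, p2 = 1/4, p3 = 0:
p1 ⊃ p3 = 0 ⊃ 0 = 1
p2 ≡ (p1 ⊃ p3) = 1/4 ≡ 1 = 1/4
p1 ≡ p3 = 0 ≡ 0 = 1
¬p2 = ¬1/4 = 0
(p1 ≡ p3) ⊃ ¬p2 = 1 ⊃ 0 = 0
(p2 ≡ (p1 ⊃ p3)) ∨ ((p1 ≡ p3) ⊃ ¬p2) = 1/4 ∨ 0 = 1/4
No assignment yields a value below 1/4, so this is the minimum.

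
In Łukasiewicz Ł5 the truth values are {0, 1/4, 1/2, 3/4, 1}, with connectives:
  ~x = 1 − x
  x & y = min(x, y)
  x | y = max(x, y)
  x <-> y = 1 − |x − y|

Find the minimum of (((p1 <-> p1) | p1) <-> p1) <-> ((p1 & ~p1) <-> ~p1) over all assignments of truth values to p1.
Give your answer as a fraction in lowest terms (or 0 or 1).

Take p1 = 1/2:
p1 <-> p1 = 1/2 <-> 1/2 = 1
(p1 <-> p1) | p1 = 1 | 1/2 = 1
((p1 <-> p1) | p1) <-> p1 = 1 <-> 1/2 = 1/2
~p1 = ~1/2 = 1/2
p1 & ~p1 = 1/2 & 1/2 = 1/2
~p1 = ~1/2 = 1/2
(p1 & ~p1) <-> ~p1 = 1/2 <-> 1/2 = 1
(((p1 <-> p1) | p1) <-> p1) <-> ((p1 & ~p1) <-> ~p1) = 1/2 <-> 1 = 1/2
No assignment yields a value below 1/2, so this is the minimum.

1/2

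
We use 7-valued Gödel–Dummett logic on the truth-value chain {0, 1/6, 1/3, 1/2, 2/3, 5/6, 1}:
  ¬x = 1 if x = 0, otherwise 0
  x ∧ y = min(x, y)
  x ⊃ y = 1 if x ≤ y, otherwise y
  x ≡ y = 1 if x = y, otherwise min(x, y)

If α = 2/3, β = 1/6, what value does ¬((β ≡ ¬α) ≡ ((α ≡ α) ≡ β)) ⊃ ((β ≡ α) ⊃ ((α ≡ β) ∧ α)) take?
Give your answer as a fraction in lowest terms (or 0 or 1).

1

¬α = ¬2/3 = 0
β ≡ ¬α = 1/6 ≡ 0 = 0
α ≡ α = 2/3 ≡ 2/3 = 1
(α ≡ α) ≡ β = 1 ≡ 1/6 = 1/6
(β ≡ ¬α) ≡ ((α ≡ α) ≡ β) = 0 ≡ 1/6 = 0
¬((β ≡ ¬α) ≡ ((α ≡ α) ≡ β)) = ¬0 = 1
β ≡ α = 1/6 ≡ 2/3 = 1/6
α ≡ β = 2/3 ≡ 1/6 = 1/6
(α ≡ β) ∧ α = 1/6 ∧ 2/3 = 1/6
(β ≡ α) ⊃ ((α ≡ β) ∧ α) = 1/6 ⊃ 1/6 = 1
¬((β ≡ ¬α) ≡ ((α ≡ α) ≡ β)) ⊃ ((β ≡ α) ⊃ ((α ≡ β) ∧ α)) = 1 ⊃ 1 = 1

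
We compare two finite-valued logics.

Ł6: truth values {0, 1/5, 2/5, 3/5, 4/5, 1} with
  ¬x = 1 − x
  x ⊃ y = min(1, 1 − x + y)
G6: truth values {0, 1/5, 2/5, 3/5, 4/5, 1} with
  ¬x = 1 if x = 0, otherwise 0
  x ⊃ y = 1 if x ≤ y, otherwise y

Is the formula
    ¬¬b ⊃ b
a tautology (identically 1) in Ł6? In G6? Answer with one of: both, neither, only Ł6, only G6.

In Ł6: every assignment gives 1 — tautology.
In G6: at b = 1/5 the value is 1/5 — not a tautology.

only Ł6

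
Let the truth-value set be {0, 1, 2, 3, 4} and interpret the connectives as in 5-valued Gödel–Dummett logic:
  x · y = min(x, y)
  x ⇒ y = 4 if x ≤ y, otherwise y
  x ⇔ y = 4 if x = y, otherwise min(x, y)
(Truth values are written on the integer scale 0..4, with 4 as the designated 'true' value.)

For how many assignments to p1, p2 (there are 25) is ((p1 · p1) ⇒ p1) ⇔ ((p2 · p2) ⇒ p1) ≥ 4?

value 4: 15 assignments (counts)
value 3: 1 assignment
value 2: 2 assignments
value 1: 3 assignments
value 0: 4 assignments
So 15 of the 25 assignments meet the threshold.

15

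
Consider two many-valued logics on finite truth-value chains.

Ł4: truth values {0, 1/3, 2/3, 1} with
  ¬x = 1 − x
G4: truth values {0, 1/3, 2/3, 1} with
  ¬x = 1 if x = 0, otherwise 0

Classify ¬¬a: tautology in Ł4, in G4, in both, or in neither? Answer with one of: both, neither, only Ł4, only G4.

In Ł4: at a = 0 the value is 0 — not a tautology.
In G4: at a = 0 the value is 0 — not a tautology.

neither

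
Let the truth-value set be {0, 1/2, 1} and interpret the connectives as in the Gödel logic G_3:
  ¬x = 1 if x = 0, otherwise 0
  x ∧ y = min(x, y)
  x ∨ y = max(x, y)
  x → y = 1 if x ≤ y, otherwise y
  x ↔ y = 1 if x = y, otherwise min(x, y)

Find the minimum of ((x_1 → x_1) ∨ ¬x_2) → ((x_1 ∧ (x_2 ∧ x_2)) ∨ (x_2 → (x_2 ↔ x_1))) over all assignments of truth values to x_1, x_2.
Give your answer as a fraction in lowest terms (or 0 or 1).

Take x_1 = 0, x_2 = 1/2:
x_1 → x_1 = 0 → 0 = 1
¬x_2 = ¬1/2 = 0
(x_1 → x_1) ∨ ¬x_2 = 1 ∨ 0 = 1
x_2 ∧ x_2 = 1/2 ∧ 1/2 = 1/2
x_1 ∧ (x_2 ∧ x_2) = 0 ∧ 1/2 = 0
x_2 ↔ x_1 = 1/2 ↔ 0 = 0
x_2 → (x_2 ↔ x_1) = 1/2 → 0 = 0
(x_1 ∧ (x_2 ∧ x_2)) ∨ (x_2 → (x_2 ↔ x_1)) = 0 ∨ 0 = 0
((x_1 → x_1) ∨ ¬x_2) → ((x_1 ∧ (x_2 ∧ x_2)) ∨ (x_2 → (x_2 ↔ x_1))) = 1 → 0 = 0
No assignment yields a value below 0, so this is the minimum.

0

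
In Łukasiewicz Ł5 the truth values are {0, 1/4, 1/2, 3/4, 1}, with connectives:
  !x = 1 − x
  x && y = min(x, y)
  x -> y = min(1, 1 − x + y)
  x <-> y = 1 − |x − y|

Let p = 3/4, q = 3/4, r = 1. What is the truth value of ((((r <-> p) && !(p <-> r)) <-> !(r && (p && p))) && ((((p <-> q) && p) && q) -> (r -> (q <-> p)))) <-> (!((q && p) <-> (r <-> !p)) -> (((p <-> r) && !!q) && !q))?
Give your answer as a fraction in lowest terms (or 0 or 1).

3/4

r <-> p = 1 <-> 3/4 = 3/4
p <-> r = 3/4 <-> 1 = 3/4
!(p <-> r) = !3/4 = 1/4
(r <-> p) && !(p <-> r) = 3/4 && 1/4 = 1/4
p && p = 3/4 && 3/4 = 3/4
r && (p && p) = 1 && 3/4 = 3/4
!(r && (p && p)) = !3/4 = 1/4
((r <-> p) && !(p <-> r)) <-> !(r && (p && p)) = 1/4 <-> 1/4 = 1
p <-> q = 3/4 <-> 3/4 = 1
(p <-> q) && p = 1 && 3/4 = 3/4
((p <-> q) && p) && q = 3/4 && 3/4 = 3/4
q <-> p = 3/4 <-> 3/4 = 1
r -> (q <-> p) = 1 -> 1 = 1
(((p <-> q) && p) && q) -> (r -> (q <-> p)) = 3/4 -> 1 = 1
(((r <-> p) && !(p <-> r)) <-> !(r && (p && p))) && ((((p <-> q) && p) && q) -> (r -> (q <-> p))) = 1 && 1 = 1
q && p = 3/4 && 3/4 = 3/4
!p = !3/4 = 1/4
r <-> !p = 1 <-> 1/4 = 1/4
(q && p) <-> (r <-> !p) = 3/4 <-> 1/4 = 1/2
!((q && p) <-> (r <-> !p)) = !1/2 = 1/2
p <-> r = 3/4 <-> 1 = 3/4
!q = !3/4 = 1/4
!!q = !1/4 = 3/4
(p <-> r) && !!q = 3/4 && 3/4 = 3/4
!q = !3/4 = 1/4
((p <-> r) && !!q) && !q = 3/4 && 1/4 = 1/4
!((q && p) <-> (r <-> !p)) -> (((p <-> r) && !!q) && !q) = 1/2 -> 1/4 = 3/4
((((r <-> p) && !(p <-> r)) <-> !(r && (p && p))) && ((((p <-> q) && p) && q) -> (r -> (q <-> p)))) <-> (!((q && p) <-> (r <-> !p)) -> (((p <-> r) && !!q) && !q)) = 1 <-> 3/4 = 3/4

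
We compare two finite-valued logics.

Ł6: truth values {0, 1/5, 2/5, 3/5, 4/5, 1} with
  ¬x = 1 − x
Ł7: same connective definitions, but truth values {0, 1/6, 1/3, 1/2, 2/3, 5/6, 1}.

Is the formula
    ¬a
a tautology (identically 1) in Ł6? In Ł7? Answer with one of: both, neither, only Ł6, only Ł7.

In Ł6: at a = 1/5 the value is 4/5 — not a tautology.
In Ł7: at a = 1/6 the value is 5/6 — not a tautology.

neither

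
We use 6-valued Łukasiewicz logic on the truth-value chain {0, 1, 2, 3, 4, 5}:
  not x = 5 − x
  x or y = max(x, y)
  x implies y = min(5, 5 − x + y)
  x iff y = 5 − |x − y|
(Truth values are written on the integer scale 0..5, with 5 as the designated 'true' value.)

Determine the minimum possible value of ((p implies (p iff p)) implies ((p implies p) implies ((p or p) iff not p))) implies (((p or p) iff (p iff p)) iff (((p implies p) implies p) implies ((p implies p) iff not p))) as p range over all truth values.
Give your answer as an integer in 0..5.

3

Take p = 2:
p iff p = 2 iff 2 = 5
p implies (p iff p) = 2 implies 5 = 5
p implies p = 2 implies 2 = 5
p or p = 2 or 2 = 2
not p = not 2 = 3
(p or p) iff not p = 2 iff 3 = 4
(p implies p) implies ((p or p) iff not p) = 5 implies 4 = 4
(p implies (p iff p)) implies ((p implies p) implies ((p or p) iff not p)) = 5 implies 4 = 4
p or p = 2 or 2 = 2
p iff p = 2 iff 2 = 5
(p or p) iff (p iff p) = 2 iff 5 = 2
p implies p = 2 implies 2 = 5
(p implies p) implies p = 5 implies 2 = 2
p implies p = 2 implies 2 = 5
not p = not 2 = 3
(p implies p) iff not p = 5 iff 3 = 3
((p implies p) implies p) implies ((p implies p) iff not p) = 2 implies 3 = 5
((p or p) iff (p iff p)) iff (((p implies p) implies p) implies ((p implies p) iff not p)) = 2 iff 5 = 2
((p implies (p iff p)) implies ((p implies p) implies ((p or p) iff not p))) implies (((p or p) iff (p iff p)) iff (((p implies p) implies p) implies ((p implies p) iff not p))) = 4 implies 2 = 3
No assignment yields a value below 3, so this is the minimum.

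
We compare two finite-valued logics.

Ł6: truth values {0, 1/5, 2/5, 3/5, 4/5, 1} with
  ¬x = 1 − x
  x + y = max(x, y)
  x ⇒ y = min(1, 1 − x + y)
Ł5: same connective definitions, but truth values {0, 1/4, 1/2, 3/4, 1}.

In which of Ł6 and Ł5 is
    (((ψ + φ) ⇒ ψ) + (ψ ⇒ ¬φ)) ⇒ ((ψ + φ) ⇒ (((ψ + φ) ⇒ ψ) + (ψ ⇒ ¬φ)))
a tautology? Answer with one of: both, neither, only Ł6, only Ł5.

both

In Ł6: every assignment gives 1 — tautology.
In Ł5: every assignment gives 1 — tautology.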